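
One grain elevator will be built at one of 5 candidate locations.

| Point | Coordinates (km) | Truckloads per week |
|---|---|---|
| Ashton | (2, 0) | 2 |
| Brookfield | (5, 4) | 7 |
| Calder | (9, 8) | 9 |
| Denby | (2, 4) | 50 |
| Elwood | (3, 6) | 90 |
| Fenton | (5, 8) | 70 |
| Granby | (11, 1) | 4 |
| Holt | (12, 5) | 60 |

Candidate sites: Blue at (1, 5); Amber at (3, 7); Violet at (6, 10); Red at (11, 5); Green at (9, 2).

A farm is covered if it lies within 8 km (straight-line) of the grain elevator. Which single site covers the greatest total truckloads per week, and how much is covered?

Green, covering 292

Coverage radius r = 8 km; a point is covered iff (Δx)²+(Δy)² ≤ 8² = 64.
  Blue (1, 5): covers {Ashton, Brookfield, Denby, Elwood, Fenton} → 219
  Amber (3, 7): covers {Ashton, Brookfield, Calder, Denby, Elwood, Fenton} → 228
  Violet (6, 10): covers {Brookfield, Calder, Denby, Elwood, Fenton, Holt} → 286
  Red (11, 5): covers {Brookfield, Calder, Fenton, Granby, Holt} → 150
  Green (9, 2): covers {Ashton, Brookfield, Calder, Denby, Elwood, Fenton, Granby, Holt} → 292
Maximum coverage at Green: 292 truckloads per week.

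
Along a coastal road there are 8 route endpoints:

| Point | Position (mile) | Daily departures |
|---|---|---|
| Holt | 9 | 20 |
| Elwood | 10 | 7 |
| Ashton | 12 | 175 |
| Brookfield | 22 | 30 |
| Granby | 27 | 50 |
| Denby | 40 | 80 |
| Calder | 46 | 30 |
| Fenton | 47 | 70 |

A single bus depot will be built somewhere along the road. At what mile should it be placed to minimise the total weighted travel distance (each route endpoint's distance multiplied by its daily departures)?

x = 22

For a sum of weighted absolute distances on a line, the optimum is the weighted median (not the mean). Total weight W = 462; half-weight = 231.
Sort by position and accumulate weight:
  mile 9 (Holt, w=20) → cum 20
  mile 10 (Elwood, w=7) → cum 27
  mile 12 (Ashton, w=175) → cum 202
  mile 22 (Brookfield, w=30) → cum 232  ≥ 231 → median here
  mile 27 (Granby, w=50) → cum 282
  mile 40 (Denby, w=80) → cum 362
  mile 46 (Calder, w=30) → cum 392
  mile 47 (Fenton, w=70) → cum 462
Optimal location: mile 22.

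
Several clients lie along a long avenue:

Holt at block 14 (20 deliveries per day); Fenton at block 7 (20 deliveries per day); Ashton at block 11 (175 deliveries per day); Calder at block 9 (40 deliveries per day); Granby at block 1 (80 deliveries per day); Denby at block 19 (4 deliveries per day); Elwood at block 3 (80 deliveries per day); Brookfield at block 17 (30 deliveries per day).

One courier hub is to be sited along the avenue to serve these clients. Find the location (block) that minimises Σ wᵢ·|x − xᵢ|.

For a sum of weighted absolute distances on a line, the optimum is the weighted median (not the mean). Total weight W = 449; half-weight = 224.5.
Sort by position and accumulate weight:
  block 1 (Granby, w=80) → cum 80
  block 3 (Elwood, w=80) → cum 160
  block 7 (Fenton, w=20) → cum 180
  block 9 (Calder, w=40) → cum 220
  block 11 (Ashton, w=175) → cum 395  ≥ 224.5 → median here
  block 14 (Holt, w=20) → cum 415
  block 17 (Brookfield, w=30) → cum 445
  block 19 (Denby, w=4) → cum 449
Optimal location: block 11.

x = 11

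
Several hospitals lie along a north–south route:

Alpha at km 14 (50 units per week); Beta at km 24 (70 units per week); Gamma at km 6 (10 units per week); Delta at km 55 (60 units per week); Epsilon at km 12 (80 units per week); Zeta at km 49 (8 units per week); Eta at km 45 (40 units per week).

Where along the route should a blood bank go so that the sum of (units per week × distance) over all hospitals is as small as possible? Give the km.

For a sum of weighted absolute distances on a line, the optimum is the weighted median (not the mean). Total weight W = 318; half-weight = 159.
Sort by position and accumulate weight:
  km 6 (Gamma, w=10) → cum 10
  km 12 (Epsilon, w=80) → cum 90
  km 14 (Alpha, w=50) → cum 140
  km 24 (Beta, w=70) → cum 210  ≥ 159 → median here
  km 45 (Eta, w=40) → cum 250
  km 49 (Zeta, w=8) → cum 258
  km 55 (Delta, w=60) → cum 318
Optimal location: km 24.

x = 24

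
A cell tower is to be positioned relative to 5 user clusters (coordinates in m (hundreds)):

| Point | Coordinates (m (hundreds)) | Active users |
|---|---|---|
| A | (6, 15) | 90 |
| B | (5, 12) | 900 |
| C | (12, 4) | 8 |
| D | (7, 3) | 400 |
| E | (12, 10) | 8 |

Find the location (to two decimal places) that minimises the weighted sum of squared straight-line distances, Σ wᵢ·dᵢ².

(5.71, 9.57)

The minimiser of Σwᵢ‖p−pᵢ‖² is the weighted centroid p* = (Σwᵢpᵢ)/(Σwᵢ).
Σwᵢ = 1406.
Σwᵢxᵢ = 90·6 + 900·5 + 8·12 + 400·7 + 8·12 = 8032.
Σwᵢyᵢ = 90·15 + 900·12 + 8·4 + 400·3 + 8·10 = 13462.
x* = 8032/1406 = 5.71, y* = 13462/1406 = 9.57.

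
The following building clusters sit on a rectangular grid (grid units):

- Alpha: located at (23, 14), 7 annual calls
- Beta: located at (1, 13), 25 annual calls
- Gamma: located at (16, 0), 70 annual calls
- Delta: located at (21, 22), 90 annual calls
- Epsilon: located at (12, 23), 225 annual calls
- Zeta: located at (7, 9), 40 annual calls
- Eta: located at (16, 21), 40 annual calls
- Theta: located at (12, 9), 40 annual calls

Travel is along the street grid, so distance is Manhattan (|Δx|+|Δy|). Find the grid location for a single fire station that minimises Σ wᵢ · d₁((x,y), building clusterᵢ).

(12, 22)

Manhattan distance separates: Σwᵢ(|x−xᵢ|+|y−yᵢ|) = Σwᵢ|x−xᵢ| + Σwᵢ|y−yᵢ|, so x and y are optimised independently as 1-D weighted medians.
Total weight W = 537; half = 268.5.
x-coordinate, sorted with cumulative weight:
  x=1 (Beta, w=25) cum 25
  x=7 (Zeta, w=40) cum 65
  x=12 (Epsilon, w=225) cum 290  ← median
  x=12 (Theta, w=40) cum 330
  x=16 (Gamma, w=70) cum 400
  x=16 (Eta, w=40) cum 440
  x=21 (Delta, w=90) cum 530
  x=23 (Alpha, w=7) cum 537
⇒ x* = 12
y-coordinate, sorted with cumulative weight:
  y=0 (Gamma, w=70) cum 70
  y=9 (Zeta, w=40) cum 110
  y=9 (Theta, w=40) cum 150
  y=13 (Beta, w=25) cum 175
  y=14 (Alpha, w=7) cum 182
  y=21 (Eta, w=40) cum 222
  y=22 (Delta, w=90) cum 312  ← median
  y=23 (Epsilon, w=225) cum 537
⇒ y* = 22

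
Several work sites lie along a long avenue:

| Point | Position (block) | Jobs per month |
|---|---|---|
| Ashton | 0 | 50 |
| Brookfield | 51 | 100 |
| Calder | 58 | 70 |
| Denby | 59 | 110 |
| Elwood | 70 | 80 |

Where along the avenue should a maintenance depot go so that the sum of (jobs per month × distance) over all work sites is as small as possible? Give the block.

For a sum of weighted absolute distances on a line, the optimum is the weighted median (not the mean). Total weight W = 410; half-weight = 205.
Sort by position and accumulate weight:
  block 0 (Ashton, w=50) → cum 50
  block 51 (Brookfield, w=100) → cum 150
  block 58 (Calder, w=70) → cum 220  ≥ 205 → median here
  block 59 (Denby, w=110) → cum 330
  block 70 (Elwood, w=80) → cum 410
Optimal location: block 58.

x = 58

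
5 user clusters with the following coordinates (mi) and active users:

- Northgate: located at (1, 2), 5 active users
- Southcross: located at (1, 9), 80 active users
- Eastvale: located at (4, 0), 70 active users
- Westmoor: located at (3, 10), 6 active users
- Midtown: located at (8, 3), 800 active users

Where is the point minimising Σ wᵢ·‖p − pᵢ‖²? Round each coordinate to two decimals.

The minimiser of Σwᵢ‖p−pᵢ‖² is the weighted centroid p* = (Σwᵢpᵢ)/(Σwᵢ).
Σwᵢ = 961.
Σwᵢxᵢ = 5·1 + 80·1 + 70·4 + 6·3 + 800·8 = 6783.
Σwᵢyᵢ = 5·2 + 80·9 + 70·0 + 6·10 + 800·3 = 3190.
x* = 6783/961 = 7.06, y* = 3190/961 = 3.32.

(7.06, 3.32)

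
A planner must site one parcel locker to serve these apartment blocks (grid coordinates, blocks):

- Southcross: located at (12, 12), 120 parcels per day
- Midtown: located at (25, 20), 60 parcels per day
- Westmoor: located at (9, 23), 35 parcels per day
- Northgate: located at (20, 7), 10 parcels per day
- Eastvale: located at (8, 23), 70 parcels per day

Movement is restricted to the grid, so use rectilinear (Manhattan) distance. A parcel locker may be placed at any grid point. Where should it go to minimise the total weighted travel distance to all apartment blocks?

(12, 20)

Manhattan distance separates: Σwᵢ(|x−xᵢ|+|y−yᵢ|) = Σwᵢ|x−xᵢ| + Σwᵢ|y−yᵢ|, so x and y are optimised independently as 1-D weighted medians.
Total weight W = 295; half = 147.5.
x-coordinate, sorted with cumulative weight:
  x=8 (Eastvale, w=70) cum 70
  x=9 (Westmoor, w=35) cum 105
  x=12 (Southcross, w=120) cum 225  ← median
  x=20 (Northgate, w=10) cum 235
  x=25 (Midtown, w=60) cum 295
⇒ x* = 12
y-coordinate, sorted with cumulative weight:
  y=7 (Northgate, w=10) cum 10
  y=12 (Southcross, w=120) cum 130
  y=20 (Midtown, w=60) cum 190  ← median
  y=23 (Westmoor, w=35) cum 225
  y=23 (Eastvale, w=70) cum 295
⇒ y* = 20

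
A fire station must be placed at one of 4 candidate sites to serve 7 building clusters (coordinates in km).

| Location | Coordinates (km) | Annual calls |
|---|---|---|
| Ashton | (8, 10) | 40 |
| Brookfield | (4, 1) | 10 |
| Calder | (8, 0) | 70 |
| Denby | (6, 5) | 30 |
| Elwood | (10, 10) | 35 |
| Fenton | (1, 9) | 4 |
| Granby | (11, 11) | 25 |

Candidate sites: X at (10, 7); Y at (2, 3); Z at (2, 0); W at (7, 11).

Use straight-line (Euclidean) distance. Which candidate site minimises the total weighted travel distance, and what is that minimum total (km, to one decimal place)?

X, total 1117.8 km

Total weighted distance at each candidate:
  X (10, 7): total = 1117.8
  Y (2, 3): total = 1698.2
  Z (2, 0): total = 1940.7
  W (7, 11): total = 1352.6
Minimum is at X with total 1117.8 km.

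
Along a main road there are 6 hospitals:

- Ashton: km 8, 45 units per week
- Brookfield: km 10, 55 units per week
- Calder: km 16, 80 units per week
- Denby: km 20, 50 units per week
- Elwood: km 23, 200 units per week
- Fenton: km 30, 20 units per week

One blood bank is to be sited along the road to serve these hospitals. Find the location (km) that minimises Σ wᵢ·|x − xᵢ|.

For a sum of weighted absolute distances on a line, the optimum is the weighted median (not the mean). Total weight W = 450; half-weight = 225.
Sort by position and accumulate weight:
  km 8 (Ashton, w=45) → cum 45
  km 10 (Brookfield, w=55) → cum 100
  km 16 (Calder, w=80) → cum 180
  km 20 (Denby, w=50) → cum 230  ≥ 225 → median here
  km 23 (Elwood, w=200) → cum 430
  km 30 (Fenton, w=20) → cum 450
Optimal location: km 20.

x = 20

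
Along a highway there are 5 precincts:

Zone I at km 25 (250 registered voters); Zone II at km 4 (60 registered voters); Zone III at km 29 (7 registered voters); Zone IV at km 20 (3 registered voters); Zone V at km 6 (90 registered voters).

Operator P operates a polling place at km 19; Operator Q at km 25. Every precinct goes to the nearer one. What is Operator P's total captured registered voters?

The indifferent point is the midpoint (19+25)/2 = 22; precincts left of it (closer to Operator P at 19) go to Operator P, those right go to Operator Q.
  Zone II at 4 (w=60) → Operator P
  Zone V at 6 (w=90) → Operator P
  Zone IV at 20 (w=3) → Operator P
  Zone I at 25 (w=250) → Operator Q
  Zone III at 29 (w=7) → Operator Q
Operator P captures 153; Operator Q captures 257.

153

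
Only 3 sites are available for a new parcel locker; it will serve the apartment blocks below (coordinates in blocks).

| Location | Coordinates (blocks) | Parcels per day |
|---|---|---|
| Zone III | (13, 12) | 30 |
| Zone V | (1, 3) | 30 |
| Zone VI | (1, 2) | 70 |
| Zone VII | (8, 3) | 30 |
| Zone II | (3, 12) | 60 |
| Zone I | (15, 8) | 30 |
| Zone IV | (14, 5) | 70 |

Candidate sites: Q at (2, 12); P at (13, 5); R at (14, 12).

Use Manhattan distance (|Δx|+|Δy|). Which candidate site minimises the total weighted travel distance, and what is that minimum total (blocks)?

P, total 3130 blocks

Total weighted distance at each candidate:
  Q (2, 12): total = 3750
  P (13, 5): total = 3130
  R (14, 12): total = 4050
Minimum is at P with total 3130 blocks.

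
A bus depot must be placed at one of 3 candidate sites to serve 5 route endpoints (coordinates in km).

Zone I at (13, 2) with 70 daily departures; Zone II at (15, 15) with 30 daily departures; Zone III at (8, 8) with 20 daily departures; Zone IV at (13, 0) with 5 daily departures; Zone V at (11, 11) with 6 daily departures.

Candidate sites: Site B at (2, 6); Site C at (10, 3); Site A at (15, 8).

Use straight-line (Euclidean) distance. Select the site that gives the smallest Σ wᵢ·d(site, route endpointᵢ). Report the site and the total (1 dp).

Site C, total 788.6 km

Total weighted distance at each candidate:
  Site B (2, 6): total = 1544.6
  Site C (10, 3): total = 788.6
  Site A (15, 8): total = 863.9
Minimum is at Site C with total 788.6 km.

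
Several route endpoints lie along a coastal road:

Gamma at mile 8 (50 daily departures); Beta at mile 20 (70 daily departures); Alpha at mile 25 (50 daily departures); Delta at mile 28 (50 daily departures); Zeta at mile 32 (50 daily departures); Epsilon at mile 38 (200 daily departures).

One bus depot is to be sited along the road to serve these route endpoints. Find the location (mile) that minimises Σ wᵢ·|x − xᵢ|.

For a sum of weighted absolute distances on a line, the optimum is the weighted median (not the mean). Total weight W = 470; half-weight = 235.
Sort by position and accumulate weight:
  mile 8 (Gamma, w=50) → cum 50
  mile 20 (Beta, w=70) → cum 120
  mile 25 (Alpha, w=50) → cum 170
  mile 28 (Delta, w=50) → cum 220
  mile 32 (Zeta, w=50) → cum 270  ≥ 235 → median here
  mile 38 (Epsilon, w=200) → cum 470
Optimal location: mile 32.

x = 32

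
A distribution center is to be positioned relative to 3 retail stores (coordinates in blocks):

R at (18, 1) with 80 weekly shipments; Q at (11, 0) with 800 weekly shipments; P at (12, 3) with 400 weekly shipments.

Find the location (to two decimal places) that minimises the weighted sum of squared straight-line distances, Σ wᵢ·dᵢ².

(11.75, 1.00)

The minimiser of Σwᵢ‖p−pᵢ‖² is the weighted centroid p* = (Σwᵢpᵢ)/(Σwᵢ).
Σwᵢ = 1280.
Σwᵢxᵢ = 80·18 + 800·11 + 400·12 = 15040.
Σwᵢyᵢ = 80·1 + 800·0 + 400·3 = 1280.
x* = 15040/1280 = 11.75, y* = 1280/1280 = 1.00.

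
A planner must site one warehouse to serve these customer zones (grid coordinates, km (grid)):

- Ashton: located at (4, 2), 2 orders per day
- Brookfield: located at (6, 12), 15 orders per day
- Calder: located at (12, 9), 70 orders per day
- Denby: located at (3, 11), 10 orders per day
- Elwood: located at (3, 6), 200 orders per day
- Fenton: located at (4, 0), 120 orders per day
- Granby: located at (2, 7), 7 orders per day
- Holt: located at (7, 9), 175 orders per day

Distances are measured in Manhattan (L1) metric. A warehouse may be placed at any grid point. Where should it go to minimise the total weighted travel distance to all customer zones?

Manhattan distance separates: Σwᵢ(|x−xᵢ|+|y−yᵢ|) = Σwᵢ|x−xᵢ| + Σwᵢ|y−yᵢ|, so x and y are optimised independently as 1-D weighted medians.
Total weight W = 599; half = 299.5.
x-coordinate, sorted with cumulative weight:
  x=2 (Granby, w=7) cum 7
  x=3 (Denby, w=10) cum 17
  x=3 (Elwood, w=200) cum 217
  x=4 (Ashton, w=2) cum 219
  x=4 (Fenton, w=120) cum 339  ← median
  x=6 (Brookfield, w=15) cum 354
  x=7 (Holt, w=175) cum 529
  x=12 (Calder, w=70) cum 599
⇒ x* = 4
y-coordinate, sorted with cumulative weight:
  y=0 (Fenton, w=120) cum 120
  y=2 (Ashton, w=2) cum 122
  y=6 (Elwood, w=200) cum 322  ← median
  y=7 (Granby, w=7) cum 329
  y=9 (Calder, w=70) cum 399
  y=9 (Holt, w=175) cum 574
  y=11 (Denby, w=10) cum 584
  y=12 (Brookfield, w=15) cum 599
⇒ y* = 6

(4, 6)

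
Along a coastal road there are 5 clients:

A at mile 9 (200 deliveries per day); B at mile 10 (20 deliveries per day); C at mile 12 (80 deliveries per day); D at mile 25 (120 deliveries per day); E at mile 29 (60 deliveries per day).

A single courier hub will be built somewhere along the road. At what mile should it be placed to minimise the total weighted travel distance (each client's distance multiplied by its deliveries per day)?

x = 12

For a sum of weighted absolute distances on a line, the optimum is the weighted median (not the mean). Total weight W = 480; half-weight = 240.
Sort by position and accumulate weight:
  mile 9 (A, w=200) → cum 200
  mile 10 (B, w=20) → cum 220
  mile 12 (C, w=80) → cum 300  ≥ 240 → median here
  mile 25 (D, w=120) → cum 420
  mile 29 (E, w=60) → cum 480
Optimal location: mile 12.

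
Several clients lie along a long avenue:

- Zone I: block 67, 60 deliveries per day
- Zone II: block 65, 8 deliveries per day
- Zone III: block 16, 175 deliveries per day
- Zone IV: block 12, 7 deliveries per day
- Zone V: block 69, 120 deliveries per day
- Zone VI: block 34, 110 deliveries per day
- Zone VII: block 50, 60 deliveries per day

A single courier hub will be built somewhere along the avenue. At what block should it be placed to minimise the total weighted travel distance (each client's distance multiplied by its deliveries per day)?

x = 34

For a sum of weighted absolute distances on a line, the optimum is the weighted median (not the mean). Total weight W = 540; half-weight = 270.
Sort by position and accumulate weight:
  block 12 (Zone IV, w=7) → cum 7
  block 16 (Zone III, w=175) → cum 182
  block 34 (Zone VI, w=110) → cum 292  ≥ 270 → median here
  block 50 (Zone VII, w=60) → cum 352
  block 65 (Zone II, w=8) → cum 360
  block 67 (Zone I, w=60) → cum 420
  block 69 (Zone V, w=120) → cum 540
Optimal location: block 34.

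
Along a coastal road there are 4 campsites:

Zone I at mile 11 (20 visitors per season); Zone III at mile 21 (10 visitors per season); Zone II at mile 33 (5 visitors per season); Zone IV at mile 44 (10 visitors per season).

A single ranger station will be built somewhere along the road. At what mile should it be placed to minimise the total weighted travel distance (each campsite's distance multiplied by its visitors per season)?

x = 21

For a sum of weighted absolute distances on a line, the optimum is the weighted median (not the mean). Total weight W = 45; half-weight = 22.5.
Sort by position and accumulate weight:
  mile 11 (Zone I, w=20) → cum 20
  mile 21 (Zone III, w=10) → cum 30  ≥ 22.5 → median here
  mile 33 (Zone II, w=5) → cum 35
  mile 44 (Zone IV, w=10) → cum 45
Optimal location: mile 21.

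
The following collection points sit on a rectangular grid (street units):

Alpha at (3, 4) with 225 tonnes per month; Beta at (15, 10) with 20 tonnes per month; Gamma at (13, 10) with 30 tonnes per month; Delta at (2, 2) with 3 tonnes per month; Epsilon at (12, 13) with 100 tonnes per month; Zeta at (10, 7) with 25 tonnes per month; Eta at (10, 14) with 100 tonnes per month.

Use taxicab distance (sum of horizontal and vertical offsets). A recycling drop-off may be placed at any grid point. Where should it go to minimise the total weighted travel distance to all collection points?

(10, 7)

Manhattan distance separates: Σwᵢ(|x−xᵢ|+|y−yᵢ|) = Σwᵢ|x−xᵢ| + Σwᵢ|y−yᵢ|, so x and y are optimised independently as 1-D weighted medians.
Total weight W = 503; half = 251.5.
x-coordinate, sorted with cumulative weight:
  x=2 (Delta, w=3) cum 3
  x=3 (Alpha, w=225) cum 228
  x=10 (Zeta, w=25) cum 253  ← median
  x=10 (Eta, w=100) cum 353
  x=12 (Epsilon, w=100) cum 453
  x=13 (Gamma, w=30) cum 483
  x=15 (Beta, w=20) cum 503
⇒ x* = 10
y-coordinate, sorted with cumulative weight:
  y=2 (Delta, w=3) cum 3
  y=4 (Alpha, w=225) cum 228
  y=7 (Zeta, w=25) cum 253  ← median
  y=10 (Beta, w=20) cum 273
  y=10 (Gamma, w=30) cum 303
  y=13 (Epsilon, w=100) cum 403
  y=14 (Eta, w=100) cum 503
⇒ y* = 7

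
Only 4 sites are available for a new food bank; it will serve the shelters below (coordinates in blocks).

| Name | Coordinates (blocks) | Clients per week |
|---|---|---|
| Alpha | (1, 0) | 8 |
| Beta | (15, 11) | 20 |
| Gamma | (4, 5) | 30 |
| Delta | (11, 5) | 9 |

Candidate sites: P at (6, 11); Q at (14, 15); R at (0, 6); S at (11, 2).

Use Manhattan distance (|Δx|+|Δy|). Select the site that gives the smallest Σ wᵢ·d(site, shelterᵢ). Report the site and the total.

Total weighted distance at each candidate:
  P (6, 11): total = 647
  Q (14, 15): total = 1041
  R (0, 6): total = 714
  S (11, 2): total = 683
Minimum is at P with total 647 blocks.

P, total 647 blocks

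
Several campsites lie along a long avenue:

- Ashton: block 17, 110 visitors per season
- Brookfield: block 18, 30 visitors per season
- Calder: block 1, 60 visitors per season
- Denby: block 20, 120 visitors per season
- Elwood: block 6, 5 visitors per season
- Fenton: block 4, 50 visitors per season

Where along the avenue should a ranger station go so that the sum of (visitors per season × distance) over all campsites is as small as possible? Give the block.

For a sum of weighted absolute distances on a line, the optimum is the weighted median (not the mean). Total weight W = 375; half-weight = 187.5.
Sort by position and accumulate weight:
  block 1 (Calder, w=60) → cum 60
  block 4 (Fenton, w=50) → cum 110
  block 6 (Elwood, w=5) → cum 115
  block 17 (Ashton, w=110) → cum 225  ≥ 187.5 → median here
  block 18 (Brookfield, w=30) → cum 255
  block 20 (Denby, w=120) → cum 375
Optimal location: block 17.

x = 17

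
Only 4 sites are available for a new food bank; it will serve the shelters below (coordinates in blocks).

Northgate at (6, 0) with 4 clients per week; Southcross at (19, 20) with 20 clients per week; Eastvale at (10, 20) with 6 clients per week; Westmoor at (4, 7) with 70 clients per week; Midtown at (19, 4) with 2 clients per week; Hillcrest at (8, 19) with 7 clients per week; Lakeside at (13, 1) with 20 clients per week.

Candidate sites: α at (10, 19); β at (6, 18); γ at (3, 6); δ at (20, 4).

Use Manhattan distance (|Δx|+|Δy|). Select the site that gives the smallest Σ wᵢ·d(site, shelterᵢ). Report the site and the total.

γ, total 1364 blocks

Total weighted distance at each candidate:
  α (10, 19): total = 2040
  β (6, 18): total = 1873
  γ (3, 6): total = 1364
  δ (20, 4): total = 2289
Minimum is at γ with total 1364 blocks.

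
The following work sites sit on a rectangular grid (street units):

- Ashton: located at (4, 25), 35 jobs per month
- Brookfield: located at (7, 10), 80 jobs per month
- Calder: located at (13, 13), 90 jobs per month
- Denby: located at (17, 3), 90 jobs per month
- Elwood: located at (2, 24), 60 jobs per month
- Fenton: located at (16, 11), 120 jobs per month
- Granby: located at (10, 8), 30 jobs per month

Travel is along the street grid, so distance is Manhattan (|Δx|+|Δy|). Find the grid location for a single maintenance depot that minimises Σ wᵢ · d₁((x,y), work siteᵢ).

Manhattan distance separates: Σwᵢ(|x−xᵢ|+|y−yᵢ|) = Σwᵢ|x−xᵢ| + Σwᵢ|y−yᵢ|, so x and y are optimised independently as 1-D weighted medians.
Total weight W = 505; half = 252.5.
x-coordinate, sorted with cumulative weight:
  x=2 (Elwood, w=60) cum 60
  x=4 (Ashton, w=35) cum 95
  x=7 (Brookfield, w=80) cum 175
  x=10 (Granby, w=30) cum 205
  x=13 (Calder, w=90) cum 295  ← median
  x=16 (Fenton, w=120) cum 415
  x=17 (Denby, w=90) cum 505
⇒ x* = 13
y-coordinate, sorted with cumulative weight:
  y=3 (Denby, w=90) cum 90
  y=8 (Granby, w=30) cum 120
  y=10 (Brookfield, w=80) cum 200
  y=11 (Fenton, w=120) cum 320  ← median
  y=13 (Calder, w=90) cum 410
  y=24 (Elwood, w=60) cum 470
  y=25 (Ashton, w=35) cum 505
⇒ y* = 11

(13, 11)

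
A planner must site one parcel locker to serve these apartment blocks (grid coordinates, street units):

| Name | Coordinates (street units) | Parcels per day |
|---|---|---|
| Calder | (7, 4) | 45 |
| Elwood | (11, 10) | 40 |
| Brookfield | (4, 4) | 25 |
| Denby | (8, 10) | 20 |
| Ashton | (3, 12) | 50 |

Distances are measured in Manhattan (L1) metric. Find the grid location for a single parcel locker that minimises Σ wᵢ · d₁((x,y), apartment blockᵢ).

Manhattan distance separates: Σwᵢ(|x−xᵢ|+|y−yᵢ|) = Σwᵢ|x−xᵢ| + Σwᵢ|y−yᵢ|, so x and y are optimised independently as 1-D weighted medians.
Total weight W = 180; half = 90.
x-coordinate, sorted with cumulative weight:
  x=3 (Ashton, w=50) cum 50
  x=4 (Brookfield, w=25) cum 75
  x=7 (Calder, w=45) cum 120  ← median
  x=8 (Denby, w=20) cum 140
  x=11 (Elwood, w=40) cum 180
⇒ x* = 7
y-coordinate, sorted with cumulative weight:
  y=4 (Calder, w=45) cum 45
  y=4 (Brookfield, w=25) cum 70
  y=10 (Elwood, w=40) cum 110  ← median
  y=10 (Denby, w=20) cum 130
  y=12 (Ashton, w=50) cum 180
⇒ y* = 10

(7, 10)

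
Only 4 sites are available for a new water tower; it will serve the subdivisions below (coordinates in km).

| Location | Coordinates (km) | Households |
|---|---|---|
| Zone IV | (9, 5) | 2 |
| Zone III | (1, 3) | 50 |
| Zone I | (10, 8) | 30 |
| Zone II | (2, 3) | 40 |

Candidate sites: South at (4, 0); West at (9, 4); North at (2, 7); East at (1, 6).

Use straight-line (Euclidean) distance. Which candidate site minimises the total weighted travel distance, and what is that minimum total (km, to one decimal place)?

East, total 569.2 km

Total weighted distance at each candidate:
  South (4, 0): total = 670.5
  West (9, 4): total = 811.6
  North (2, 7): total = 622.6
  East (1, 6): total = 569.2
Minimum is at East with total 569.2 km.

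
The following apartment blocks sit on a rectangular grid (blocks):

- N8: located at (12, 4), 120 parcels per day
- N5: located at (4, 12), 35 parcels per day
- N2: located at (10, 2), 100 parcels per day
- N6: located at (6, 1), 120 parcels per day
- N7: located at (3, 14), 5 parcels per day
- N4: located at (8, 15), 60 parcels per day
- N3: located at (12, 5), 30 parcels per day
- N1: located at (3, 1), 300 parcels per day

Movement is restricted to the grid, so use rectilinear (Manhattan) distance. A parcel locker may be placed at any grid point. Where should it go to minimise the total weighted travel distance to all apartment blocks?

(6, 1)

Manhattan distance separates: Σwᵢ(|x−xᵢ|+|y−yᵢ|) = Σwᵢ|x−xᵢ| + Σwᵢ|y−yᵢ|, so x and y are optimised independently as 1-D weighted medians.
Total weight W = 770; half = 385.
x-coordinate, sorted with cumulative weight:
  x=3 (N7, w=5) cum 5
  x=3 (N1, w=300) cum 305
  x=4 (N5, w=35) cum 340
  x=6 (N6, w=120) cum 460  ← median
  x=8 (N4, w=60) cum 520
  x=10 (N2, w=100) cum 620
  x=12 (N8, w=120) cum 740
  x=12 (N3, w=30) cum 770
⇒ x* = 6
y-coordinate, sorted with cumulative weight:
  y=1 (N6, w=120) cum 120
  y=1 (N1, w=300) cum 420  ← median
  y=2 (N2, w=100) cum 520
  y=4 (N8, w=120) cum 640
  y=5 (N3, w=30) cum 670
  y=12 (N5, w=35) cum 705
  y=14 (N7, w=5) cum 710
  y=15 (N4, w=60) cum 770
⇒ y* = 1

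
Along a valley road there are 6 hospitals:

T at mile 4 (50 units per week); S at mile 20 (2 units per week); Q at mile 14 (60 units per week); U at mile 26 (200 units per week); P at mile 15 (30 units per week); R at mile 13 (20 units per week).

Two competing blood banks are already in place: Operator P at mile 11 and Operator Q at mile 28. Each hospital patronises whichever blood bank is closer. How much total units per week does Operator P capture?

The indifferent point is the midpoint (11+28)/2 = 19.5; hospitals left of it (closer to Operator P at 11) go to Operator P, those right go to Operator Q.
  T at 4 (w=50) → Operator P
  R at 13 (w=20) → Operator P
  Q at 14 (w=60) → Operator P
  P at 15 (w=30) → Operator P
  S at 20 (w=2) → Operator Q
  U at 26 (w=200) → Operator Q
Operator P captures 160; Operator Q captures 202.

160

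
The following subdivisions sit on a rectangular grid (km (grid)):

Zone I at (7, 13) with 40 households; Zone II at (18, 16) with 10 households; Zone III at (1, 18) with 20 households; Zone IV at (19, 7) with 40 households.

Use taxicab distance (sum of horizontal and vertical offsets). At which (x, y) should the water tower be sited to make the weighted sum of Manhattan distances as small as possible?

Manhattan distance separates: Σwᵢ(|x−xᵢ|+|y−yᵢ|) = Σwᵢ|x−xᵢ| + Σwᵢ|y−yᵢ|, so x and y are optimised independently as 1-D weighted medians.
Total weight W = 110; half = 55.
x-coordinate, sorted with cumulative weight:
  x=1 (Zone III, w=20) cum 20
  x=7 (Zone I, w=40) cum 60  ← median
  x=18 (Zone II, w=10) cum 70
  x=19 (Zone IV, w=40) cum 110
⇒ x* = 7
y-coordinate, sorted with cumulative weight:
  y=7 (Zone IV, w=40) cum 40
  y=13 (Zone I, w=40) cum 80  ← median
  y=16 (Zone II, w=10) cum 90
  y=18 (Zone III, w=20) cum 110
⇒ y* = 13

(7, 13)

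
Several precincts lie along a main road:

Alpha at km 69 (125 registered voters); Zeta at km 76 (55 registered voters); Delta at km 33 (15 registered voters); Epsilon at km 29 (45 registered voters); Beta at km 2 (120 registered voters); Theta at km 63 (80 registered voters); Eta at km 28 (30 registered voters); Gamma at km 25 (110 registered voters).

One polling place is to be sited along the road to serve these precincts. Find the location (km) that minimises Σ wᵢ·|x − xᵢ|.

x = 29

For a sum of weighted absolute distances on a line, the optimum is the weighted median (not the mean). Total weight W = 580; half-weight = 290.
Sort by position and accumulate weight:
  km 2 (Beta, w=120) → cum 120
  km 25 (Gamma, w=110) → cum 230
  km 28 (Eta, w=30) → cum 260
  km 29 (Epsilon, w=45) → cum 305  ≥ 290 → median here
  km 33 (Delta, w=15) → cum 320
  km 63 (Theta, w=80) → cum 400
  km 69 (Alpha, w=125) → cum 525
  km 76 (Zeta, w=55) → cum 580
Optimal location: km 29.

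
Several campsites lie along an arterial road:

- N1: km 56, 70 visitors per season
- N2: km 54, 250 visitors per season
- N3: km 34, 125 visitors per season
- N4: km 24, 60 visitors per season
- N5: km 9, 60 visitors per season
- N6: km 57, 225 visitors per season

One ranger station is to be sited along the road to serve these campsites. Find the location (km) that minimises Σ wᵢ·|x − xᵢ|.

For a sum of weighted absolute distances on a line, the optimum is the weighted median (not the mean). Total weight W = 790; half-weight = 395.
Sort by position and accumulate weight:
  km 9 (N5, w=60) → cum 60
  km 24 (N4, w=60) → cum 120
  km 34 (N3, w=125) → cum 245
  km 54 (N2, w=250) → cum 495  ≥ 395 → median here
  km 56 (N1, w=70) → cum 565
  km 57 (N6, w=225) → cum 790
Optimal location: km 54.

x = 54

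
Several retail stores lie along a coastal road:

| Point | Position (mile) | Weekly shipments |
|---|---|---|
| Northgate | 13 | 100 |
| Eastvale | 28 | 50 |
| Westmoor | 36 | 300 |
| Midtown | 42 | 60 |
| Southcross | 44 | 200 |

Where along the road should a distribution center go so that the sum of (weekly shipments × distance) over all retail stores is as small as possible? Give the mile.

x = 36

For a sum of weighted absolute distances on a line, the optimum is the weighted median (not the mean). Total weight W = 710; half-weight = 355.
Sort by position and accumulate weight:
  mile 13 (Northgate, w=100) → cum 100
  mile 28 (Eastvale, w=50) → cum 150
  mile 36 (Westmoor, w=300) → cum 450  ≥ 355 → median here
  mile 42 (Midtown, w=60) → cum 510
  mile 44 (Southcross, w=200) → cum 710
Optimal location: mile 36.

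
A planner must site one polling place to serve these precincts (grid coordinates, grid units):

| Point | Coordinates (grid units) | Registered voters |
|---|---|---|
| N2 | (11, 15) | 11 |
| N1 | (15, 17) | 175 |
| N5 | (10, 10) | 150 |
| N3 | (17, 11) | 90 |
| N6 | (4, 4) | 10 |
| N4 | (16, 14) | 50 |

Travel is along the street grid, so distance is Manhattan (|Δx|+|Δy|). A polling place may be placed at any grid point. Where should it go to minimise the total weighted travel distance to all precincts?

(15, 11)

Manhattan distance separates: Σwᵢ(|x−xᵢ|+|y−yᵢ|) = Σwᵢ|x−xᵢ| + Σwᵢ|y−yᵢ|, so x and y are optimised independently as 1-D weighted medians.
Total weight W = 486; half = 243.
x-coordinate, sorted with cumulative weight:
  x=4 (N6, w=10) cum 10
  x=10 (N5, w=150) cum 160
  x=11 (N2, w=11) cum 171
  x=15 (N1, w=175) cum 346  ← median
  x=16 (N4, w=50) cum 396
  x=17 (N3, w=90) cum 486
⇒ x* = 15
y-coordinate, sorted with cumulative weight:
  y=4 (N6, w=10) cum 10
  y=10 (N5, w=150) cum 160
  y=11 (N3, w=90) cum 250  ← median
  y=14 (N4, w=50) cum 300
  y=15 (N2, w=11) cum 311
  y=17 (N1, w=175) cum 486
⇒ y* = 11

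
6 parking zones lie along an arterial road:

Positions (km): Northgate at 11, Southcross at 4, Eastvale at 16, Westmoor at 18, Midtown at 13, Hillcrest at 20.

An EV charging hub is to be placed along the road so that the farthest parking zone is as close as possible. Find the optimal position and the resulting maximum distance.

The 1-center on a line is the midpoint of the two extreme points: leftmost at 4, rightmost at 20.
Optimal location = (4 + 20)/2 = 12; maximum distance = (20 − 4)/2 = 8.

location 12, max distance 8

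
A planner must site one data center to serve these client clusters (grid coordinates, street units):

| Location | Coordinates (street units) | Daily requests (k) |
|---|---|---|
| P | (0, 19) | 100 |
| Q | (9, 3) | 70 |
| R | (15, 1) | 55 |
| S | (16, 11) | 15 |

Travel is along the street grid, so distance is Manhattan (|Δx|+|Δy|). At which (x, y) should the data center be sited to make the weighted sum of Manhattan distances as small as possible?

(9, 3)

Manhattan distance separates: Σwᵢ(|x−xᵢ|+|y−yᵢ|) = Σwᵢ|x−xᵢ| + Σwᵢ|y−yᵢ|, so x and y are optimised independently as 1-D weighted medians.
Total weight W = 240; half = 120.
x-coordinate, sorted with cumulative weight:
  x=0 (P, w=100) cum 100
  x=9 (Q, w=70) cum 170  ← median
  x=15 (R, w=55) cum 225
  x=16 (S, w=15) cum 240
⇒ x* = 9
y-coordinate, sorted with cumulative weight:
  y=1 (R, w=55) cum 55
  y=3 (Q, w=70) cum 125  ← median
  y=11 (S, w=15) cum 140
  y=19 (P, w=100) cum 240
⇒ y* = 3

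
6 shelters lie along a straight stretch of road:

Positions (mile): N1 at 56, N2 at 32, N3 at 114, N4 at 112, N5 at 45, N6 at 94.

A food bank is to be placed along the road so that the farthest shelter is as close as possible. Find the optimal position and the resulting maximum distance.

The 1-center on a line is the midpoint of the two extreme points: leftmost at 32, rightmost at 114.
Optimal location = (32 + 114)/2 = 73; maximum distance = (114 − 32)/2 = 41.

location 73, max distance 41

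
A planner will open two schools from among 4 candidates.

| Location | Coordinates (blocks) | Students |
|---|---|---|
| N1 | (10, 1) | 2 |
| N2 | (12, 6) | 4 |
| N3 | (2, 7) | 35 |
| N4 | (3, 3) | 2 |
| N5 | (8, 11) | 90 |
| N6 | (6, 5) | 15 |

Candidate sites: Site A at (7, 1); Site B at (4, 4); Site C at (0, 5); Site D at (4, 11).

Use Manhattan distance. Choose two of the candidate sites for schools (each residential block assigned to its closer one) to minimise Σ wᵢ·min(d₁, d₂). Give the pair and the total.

Evaluate every pair (each demand assigned to the nearer of the two):
  {Site B, Site D}: total = 642
  {Site C, Site D}: total = 680
  {Site A, Site D}: total = 703
  {Site B, Site C}: total = 1237
  {Site A, Site B}: total = 1260
  {Site A, Site C}: total = 1261
Best pair: {Site B, Site D} with total 642.

{Site B, Site D}, total 642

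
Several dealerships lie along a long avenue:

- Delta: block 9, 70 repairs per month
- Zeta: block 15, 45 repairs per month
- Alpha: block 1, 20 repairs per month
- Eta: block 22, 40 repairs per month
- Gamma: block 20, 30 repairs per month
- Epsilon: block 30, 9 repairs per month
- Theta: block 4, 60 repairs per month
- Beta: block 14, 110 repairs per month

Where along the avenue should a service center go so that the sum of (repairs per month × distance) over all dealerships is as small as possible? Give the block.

x = 14

For a sum of weighted absolute distances on a line, the optimum is the weighted median (not the mean). Total weight W = 384; half-weight = 192.
Sort by position and accumulate weight:
  block 1 (Alpha, w=20) → cum 20
  block 4 (Theta, w=60) → cum 80
  block 9 (Delta, w=70) → cum 150
  block 14 (Beta, w=110) → cum 260  ≥ 192 → median here
  block 15 (Zeta, w=45) → cum 305
  block 20 (Gamma, w=30) → cum 335
  block 22 (Eta, w=40) → cum 375
  block 30 (Epsilon, w=9) → cum 384
Optimal location: block 14.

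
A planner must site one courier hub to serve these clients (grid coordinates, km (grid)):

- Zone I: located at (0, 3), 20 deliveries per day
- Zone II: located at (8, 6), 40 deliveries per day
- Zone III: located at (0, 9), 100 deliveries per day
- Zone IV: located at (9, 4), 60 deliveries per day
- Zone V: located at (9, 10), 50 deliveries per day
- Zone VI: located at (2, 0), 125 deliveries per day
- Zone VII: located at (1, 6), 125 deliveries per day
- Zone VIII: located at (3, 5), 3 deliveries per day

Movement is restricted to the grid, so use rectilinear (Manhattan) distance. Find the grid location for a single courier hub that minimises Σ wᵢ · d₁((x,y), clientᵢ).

(2, 6)

Manhattan distance separates: Σwᵢ(|x−xᵢ|+|y−yᵢ|) = Σwᵢ|x−xᵢ| + Σwᵢ|y−yᵢ|, so x and y are optimised independently as 1-D weighted medians.
Total weight W = 523; half = 261.5.
x-coordinate, sorted with cumulative weight:
  x=0 (Zone I, w=20) cum 20
  x=0 (Zone III, w=100) cum 120
  x=1 (Zone VII, w=125) cum 245
  x=2 (Zone VI, w=125) cum 370  ← median
  x=3 (Zone VIII, w=3) cum 373
  x=8 (Zone II, w=40) cum 413
  x=9 (Zone IV, w=60) cum 473
  x=9 (Zone V, w=50) cum 523
⇒ x* = 2
y-coordinate, sorted with cumulative weight:
  y=0 (Zone VI, w=125) cum 125
  y=3 (Zone I, w=20) cum 145
  y=4 (Zone IV, w=60) cum 205
  y=5 (Zone VIII, w=3) cum 208
  y=6 (Zone II, w=40) cum 248
  y=6 (Zone VII, w=125) cum 373  ← median
  y=9 (Zone III, w=100) cum 473
  y=10 (Zone V, w=50) cum 523
⇒ y* = 6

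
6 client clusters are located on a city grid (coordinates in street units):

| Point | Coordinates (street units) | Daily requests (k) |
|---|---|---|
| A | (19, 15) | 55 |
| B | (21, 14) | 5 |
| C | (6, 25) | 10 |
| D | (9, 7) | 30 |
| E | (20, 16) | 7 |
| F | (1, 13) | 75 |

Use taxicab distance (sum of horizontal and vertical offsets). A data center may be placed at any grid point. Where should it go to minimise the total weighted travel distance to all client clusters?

Manhattan distance separates: Σwᵢ(|x−xᵢ|+|y−yᵢ|) = Σwᵢ|x−xᵢ| + Σwᵢ|y−yᵢ|, so x and y are optimised independently as 1-D weighted medians.
Total weight W = 182; half = 91.
x-coordinate, sorted with cumulative weight:
  x=1 (F, w=75) cum 75
  x=6 (C, w=10) cum 85
  x=9 (D, w=30) cum 115  ← median
  x=19 (A, w=55) cum 170
  x=20 (E, w=7) cum 177
  x=21 (B, w=5) cum 182
⇒ x* = 9
y-coordinate, sorted with cumulative weight:
  y=7 (D, w=30) cum 30
  y=13 (F, w=75) cum 105  ← median
  y=14 (B, w=5) cum 110
  y=15 (A, w=55) cum 165
  y=16 (E, w=7) cum 172
  y=25 (C, w=10) cum 182
⇒ y* = 13

(9, 13)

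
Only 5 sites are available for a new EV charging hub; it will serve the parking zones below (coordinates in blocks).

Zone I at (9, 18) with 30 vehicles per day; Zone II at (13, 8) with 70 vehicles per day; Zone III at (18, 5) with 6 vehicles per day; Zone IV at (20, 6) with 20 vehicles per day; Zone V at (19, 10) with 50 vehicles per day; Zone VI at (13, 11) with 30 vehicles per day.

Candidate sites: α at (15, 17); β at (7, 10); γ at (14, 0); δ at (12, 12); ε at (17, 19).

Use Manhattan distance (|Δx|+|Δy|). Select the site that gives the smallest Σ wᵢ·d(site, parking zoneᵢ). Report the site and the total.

δ, total 1488 blocks

Total weighted distance at each candidate:
  α (15, 17): total = 2180
  β (7, 10): total = 2106
  γ (14, 0): total = 2724
  δ (12, 12): total = 1488
  ε (17, 19): total = 2640
Minimum is at δ with total 1488 blocks.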